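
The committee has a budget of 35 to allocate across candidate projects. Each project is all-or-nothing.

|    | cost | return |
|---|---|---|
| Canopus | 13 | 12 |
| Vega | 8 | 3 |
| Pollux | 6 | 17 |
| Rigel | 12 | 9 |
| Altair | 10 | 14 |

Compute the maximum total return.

Allowing fractional choices, the relaxed optimum would be about 47.5, but projects are indivisible.
Canopus + Pollux + Rigel: cost 13 + 6 + 12 = 31 ≤ 35, return 12 + 17 + 9 = 38.
Canopus + Pollux + Altair: cost 13 + 6 + 10 = 29 ≤ 35, return 12 + 17 + 14 = 43.
Pollux + Rigel + Altair: cost 6 + 12 + 10 = 28 ≤ 35, return 17 + 9 + 14 = 40.
Best is Canopus, Pollux, and Altair with total return 43.

43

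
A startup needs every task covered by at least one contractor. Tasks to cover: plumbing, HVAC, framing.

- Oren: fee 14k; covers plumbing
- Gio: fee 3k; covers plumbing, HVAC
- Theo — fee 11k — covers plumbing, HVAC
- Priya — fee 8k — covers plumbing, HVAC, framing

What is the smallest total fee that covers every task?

This is a weighted set-cover instance.
The greedy cost-per-new-task heuristic would pick Gio and Priya for 11, but a cheaper cover exists.
Priya alone covers plumbing, HVAC, framing — every task.
Total fee: 8.
No cover costs less than 8.

8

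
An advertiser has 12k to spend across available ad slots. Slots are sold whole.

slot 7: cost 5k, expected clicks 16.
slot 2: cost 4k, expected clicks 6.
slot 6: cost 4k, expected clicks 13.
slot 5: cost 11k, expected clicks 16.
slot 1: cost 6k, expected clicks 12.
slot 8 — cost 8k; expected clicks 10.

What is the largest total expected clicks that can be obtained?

This is a 0-1 knapsack instance.
Take slot 7 and slot 6: cost 5 + 4 = 9 ≤ 12, expected clicks 16 + 13 = 29.
No other feasible combination does better.

29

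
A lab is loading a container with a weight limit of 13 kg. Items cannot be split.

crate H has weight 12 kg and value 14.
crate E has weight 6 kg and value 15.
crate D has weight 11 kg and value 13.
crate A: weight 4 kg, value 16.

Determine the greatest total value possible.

Allowing fractional choices, the relaxed optimum would be about 34.5, but items are indivisible.
crate E + crate A: weight 6 + 4 = 10 ≤ 13, value 15 + 16 = 31.
crate A: weight 4 ≤ 13, value 16.
Best is crate E and crate A with total value 31.

31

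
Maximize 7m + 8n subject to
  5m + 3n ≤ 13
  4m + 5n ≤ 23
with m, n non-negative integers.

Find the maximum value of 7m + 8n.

Relaxing integrality, the LP optimum is 34.67 at (m,n) = (0, 4.33), which is not an integer point.
(m,n)=(0,4) is feasible, giving 32.
(m,n)=(0,3) is feasible, giving 24.
Maximum is 32 at (m,n)=(0,4).

32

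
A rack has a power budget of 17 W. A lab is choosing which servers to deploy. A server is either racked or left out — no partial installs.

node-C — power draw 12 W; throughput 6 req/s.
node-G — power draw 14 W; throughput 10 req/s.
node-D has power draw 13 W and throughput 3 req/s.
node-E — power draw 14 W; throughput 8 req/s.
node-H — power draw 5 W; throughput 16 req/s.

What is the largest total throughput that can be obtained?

22

Take node-C and node-H: power draw 12 + 5 = 17 ≤ 17, throughput 6 + 16 = 22.
No other feasible combination does better.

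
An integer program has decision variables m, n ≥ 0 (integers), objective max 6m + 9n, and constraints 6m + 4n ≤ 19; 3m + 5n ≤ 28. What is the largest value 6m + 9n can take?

(m,n)=(0,4): 6·0+4·4=16≤19, 3·0+5·4=20≤28, objective 36.
(m,n)=(1,3): 6·1+4·3=18≤19, 3·1+5·3=18≤28, objective 33.
(m,n)=(0,3): 6·0+4·3=12≤19, 3·0+5·3=15≤28, objective 27.
Maximum is 36 at (m,n)=(0,4).

36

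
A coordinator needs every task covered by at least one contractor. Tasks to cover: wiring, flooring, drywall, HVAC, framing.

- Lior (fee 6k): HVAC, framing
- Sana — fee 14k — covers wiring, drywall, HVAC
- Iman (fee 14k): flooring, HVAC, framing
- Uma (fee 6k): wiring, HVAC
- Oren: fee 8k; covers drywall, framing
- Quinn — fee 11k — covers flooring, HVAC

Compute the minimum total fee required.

Choose Uma, Oren, and Quinn: together they cover wiring, flooring, drywall, HVAC, framing — every task.
Total fee: 6 + 8 + 11 = 25.

25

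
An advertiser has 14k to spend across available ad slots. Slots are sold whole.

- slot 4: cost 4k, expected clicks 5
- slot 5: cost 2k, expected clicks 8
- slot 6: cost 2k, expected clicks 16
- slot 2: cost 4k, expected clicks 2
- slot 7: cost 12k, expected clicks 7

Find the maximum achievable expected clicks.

31

Treat it as a binary knapsack problem.
Allowing fractional choices, the relaxed optimum would be about 32.5, but ad slots are indivisible.
slot 4 + slot 5 + slot 6: cost 4 + 2 + 2 = 8 ≤ 14, expected clicks 5 + 8 + 16 = 29.
slot 5 + slot 6 + slot 2: cost 2 + 2 + 4 = 8 ≤ 14, expected clicks 8 + 16 + 2 = 26.
slot 4 + slot 5 + slot 6 + slot 2: cost 4 + 2 + 2 + 4 = 12 ≤ 14, expected clicks 5 + 8 + 16 + 2 = 31.
Best is slot 4, slot 5, slot 6, and slot 2 with total expected clicks 31.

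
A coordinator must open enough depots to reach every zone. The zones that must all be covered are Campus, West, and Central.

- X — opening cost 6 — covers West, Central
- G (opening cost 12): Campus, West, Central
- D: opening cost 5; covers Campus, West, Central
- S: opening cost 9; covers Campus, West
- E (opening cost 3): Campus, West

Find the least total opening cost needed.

5

D alone covers Campus, West, Central — every zone.
Total opening cost: 5.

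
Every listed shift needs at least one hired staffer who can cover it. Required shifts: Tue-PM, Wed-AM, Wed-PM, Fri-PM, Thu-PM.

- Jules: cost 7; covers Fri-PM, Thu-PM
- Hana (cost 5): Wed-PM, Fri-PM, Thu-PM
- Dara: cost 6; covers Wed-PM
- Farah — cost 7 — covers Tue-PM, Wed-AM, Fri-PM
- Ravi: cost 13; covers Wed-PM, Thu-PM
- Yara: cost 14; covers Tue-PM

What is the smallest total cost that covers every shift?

Choose Hana and Farah: together they cover Tue-PM, Wed-AM, Wed-PM, Fri-PM, Thu-PM — every shift.
Total cost: 5 + 7 = 12.

12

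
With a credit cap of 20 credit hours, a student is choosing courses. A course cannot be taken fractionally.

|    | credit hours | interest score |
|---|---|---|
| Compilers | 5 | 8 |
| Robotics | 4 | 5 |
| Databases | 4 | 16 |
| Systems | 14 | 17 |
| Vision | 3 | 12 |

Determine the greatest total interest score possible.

Allowing fractional choices, the relaxed optimum would be about 45.9, but courses are indivisible.
Robotics + Databases + Vision: credit hours 4 + 4 + 3 = 11 ≤ 20, interest score 5 + 16 + 12 = 33.
Compilers + Robotics + Databases + Vision: credit hours 5 + 4 + 4 + 3 = 16 ≤ 20, interest score 8 + 5 + 16 + 12 = 41.
Compilers + Databases + Vision: credit hours 5 + 4 + 3 = 12 ≤ 20, interest score 8 + 16 + 12 = 36.
Best is Compilers, Robotics, Databases, and Vision with total interest score 41.

41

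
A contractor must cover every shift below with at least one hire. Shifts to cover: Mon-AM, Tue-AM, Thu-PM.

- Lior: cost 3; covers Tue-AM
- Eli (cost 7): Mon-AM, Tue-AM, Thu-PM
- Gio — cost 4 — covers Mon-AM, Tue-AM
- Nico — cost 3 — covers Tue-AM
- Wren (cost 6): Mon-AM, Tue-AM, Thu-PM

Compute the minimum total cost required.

6

The greedy cost-per-new-shift heuristic would pick Gio and Wren for 10, but a cheaper cover exists.
Wren alone covers Mon-AM, Tue-AM, Thu-PM — every shift.
Total cost: 6.
No cover costs less than 6.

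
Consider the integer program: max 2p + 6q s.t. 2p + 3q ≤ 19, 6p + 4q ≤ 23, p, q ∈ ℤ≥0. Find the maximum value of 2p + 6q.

(p,q)=(0,5) is feasible, giving 30.
(p,q)=(1,4) is feasible, giving 26.
(p,q)=(0,4) is feasible, giving 24.
No feasible integer point exceeds 30.

30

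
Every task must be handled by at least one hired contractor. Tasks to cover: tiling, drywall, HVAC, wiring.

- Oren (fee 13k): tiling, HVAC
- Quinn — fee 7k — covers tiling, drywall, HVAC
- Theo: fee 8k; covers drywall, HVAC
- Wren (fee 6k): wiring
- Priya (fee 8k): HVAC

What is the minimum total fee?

13

Choose Quinn and Wren: together they cover tiling, drywall, HVAC, wiring — every task.
Total fee: 7 + 6 = 13.
No cover costs less than 13.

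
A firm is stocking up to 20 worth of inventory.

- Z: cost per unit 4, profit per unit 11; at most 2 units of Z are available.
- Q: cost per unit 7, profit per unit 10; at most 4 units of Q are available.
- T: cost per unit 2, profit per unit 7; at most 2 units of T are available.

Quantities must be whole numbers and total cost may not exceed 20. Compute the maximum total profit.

This is a bounded integer knapsack.
2×Z, 1×Q, and 2×T: cost 19 ≤ 20, profit 2·11 + 1·10 + 2·7 = 46.
2×Z, 1×Q, and 1×T: cost 17 ≤ 20, profit 2·11 + 1·10 + 1·7 = 39.
Best is 46.

46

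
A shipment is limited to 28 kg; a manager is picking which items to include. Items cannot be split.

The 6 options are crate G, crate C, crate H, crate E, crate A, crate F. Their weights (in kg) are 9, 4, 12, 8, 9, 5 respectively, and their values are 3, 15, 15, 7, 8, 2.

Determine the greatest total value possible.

38

This is a 0-1 knapsack instance.
Allowing fractional choices, the relaxed optimum would be about 40.6, but items are indivisible.
crate G + crate C + crate H: weight 9 + 4 + 12 = 25 ≤ 28, value 3 + 15 + 15 = 33.
crate C + crate H + crate E: weight 4 + 12 + 8 = 24 ≤ 28, value 15 + 15 + 7 = 37.
crate C + crate H + crate A: weight 4 + 12 + 9 = 25 ≤ 28, value 15 + 15 + 8 = 38.
Best is crate C, crate H, and crate A with total value 38.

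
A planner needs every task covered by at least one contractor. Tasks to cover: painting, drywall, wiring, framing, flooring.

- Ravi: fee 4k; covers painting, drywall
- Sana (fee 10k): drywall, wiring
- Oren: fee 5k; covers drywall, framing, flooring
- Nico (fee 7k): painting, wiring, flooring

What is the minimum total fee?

Choose Oren and Nico: together they cover painting, drywall, wiring, framing, flooring — every task.
Total fee: 5 + 7 = 12.

12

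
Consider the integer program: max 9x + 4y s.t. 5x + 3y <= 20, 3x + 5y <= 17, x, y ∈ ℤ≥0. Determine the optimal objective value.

(x,y)=(4,0) is feasible, giving 36.
(x,y)=(3,1) is feasible, giving 31.
(x,y)=(3,0) is feasible, giving 27.
The best lattice point is (4,0), giving 36.

36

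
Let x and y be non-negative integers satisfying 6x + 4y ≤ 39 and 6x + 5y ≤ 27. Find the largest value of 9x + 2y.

Relaxing integrality, the LP optimum is 40.50 at (x,y) = (4.5, 0), which is not an integer point.
(x,y)=(4,0): 6·4+4·0=24≤39, 6·4+5·0=24≤27, objective 36.
(x,y)=(3,1): 6·3+4·1=22≤39, 6·3+5·1=23≤27, objective 29.
(x,y)=(3,0): 6·3+4·0=18≤39, 6·3+5·0=18≤27, objective 27.
No feasible integer point exceeds 36.

36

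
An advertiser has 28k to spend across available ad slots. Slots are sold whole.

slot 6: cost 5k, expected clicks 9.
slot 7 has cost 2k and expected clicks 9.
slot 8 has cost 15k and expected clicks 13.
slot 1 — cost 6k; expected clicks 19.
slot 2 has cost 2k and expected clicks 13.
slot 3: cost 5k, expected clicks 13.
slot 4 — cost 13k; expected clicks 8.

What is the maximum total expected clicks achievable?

63

Allowing fractional choices, the relaxed optimum would be about 69.9, but ad slots are indivisible.
slot 7 + slot 1 + slot 2 + slot 3 + slot 4: cost 2 + 6 + 2 + 5 + 13 = 28 ≤ 28, expected clicks 9 + 19 + 13 + 13 + 8 = 62.
slot 6 + slot 7 + slot 1 + slot 2 + slot 3: cost 5 + 2 + 6 + 2 + 5 = 20 ≤ 28, expected clicks 9 + 9 + 19 + 13 + 13 = 63.
Best is slot 6, slot 7, slot 1, slot 2, and slot 3 with total expected clicks 63.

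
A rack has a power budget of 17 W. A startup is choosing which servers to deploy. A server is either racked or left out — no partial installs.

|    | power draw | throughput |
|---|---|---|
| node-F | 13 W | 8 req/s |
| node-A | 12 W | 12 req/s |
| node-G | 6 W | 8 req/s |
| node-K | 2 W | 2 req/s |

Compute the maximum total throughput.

Take node-A and node-K: power draw 12 + 2 = 14 ≤ 17, throughput 12 + 2 = 14.
No other feasible combination does better.

14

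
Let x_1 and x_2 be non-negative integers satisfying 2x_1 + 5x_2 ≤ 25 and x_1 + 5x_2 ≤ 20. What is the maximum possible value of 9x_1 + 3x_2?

(x_1,x_2)=(12,0) is feasible, giving 108.
(x_1,x_2)=(11,0) is feasible, giving 99.
The best lattice point is (12,0), giving 108.

108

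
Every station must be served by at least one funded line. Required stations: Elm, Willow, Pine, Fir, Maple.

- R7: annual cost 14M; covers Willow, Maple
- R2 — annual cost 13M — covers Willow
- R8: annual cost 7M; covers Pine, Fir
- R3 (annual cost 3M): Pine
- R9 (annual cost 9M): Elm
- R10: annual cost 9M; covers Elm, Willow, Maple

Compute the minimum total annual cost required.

Choose R8 and R10: together they cover Elm, Willow, Pine, Fir, Maple — every station.
Total annual cost: 7 + 9 = 16.

16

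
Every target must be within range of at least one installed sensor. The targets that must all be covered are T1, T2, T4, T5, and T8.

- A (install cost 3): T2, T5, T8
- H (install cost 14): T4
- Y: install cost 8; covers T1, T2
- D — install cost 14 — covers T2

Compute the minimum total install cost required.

25

Choose A, H, and Y: together they cover T1, T2, T4, T5, T8 — every target.
Total install cost: 3 + 14 + 8 = 25.
No cover costs less than 25.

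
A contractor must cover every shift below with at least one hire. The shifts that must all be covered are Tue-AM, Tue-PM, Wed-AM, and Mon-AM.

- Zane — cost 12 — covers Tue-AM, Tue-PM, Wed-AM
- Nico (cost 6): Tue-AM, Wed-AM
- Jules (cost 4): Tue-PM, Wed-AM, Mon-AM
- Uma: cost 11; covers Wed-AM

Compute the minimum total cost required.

Choose Nico and Jules: together they cover Tue-AM, Tue-PM, Wed-AM, Mon-AM — every shift.
Total cost: 6 + 4 = 10.
No cover costs less than 10.

10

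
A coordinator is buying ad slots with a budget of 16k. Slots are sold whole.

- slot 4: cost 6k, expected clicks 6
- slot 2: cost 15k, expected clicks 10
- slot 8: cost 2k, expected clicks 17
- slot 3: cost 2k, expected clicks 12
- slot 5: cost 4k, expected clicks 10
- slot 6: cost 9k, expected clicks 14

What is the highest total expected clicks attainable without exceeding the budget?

45

This is a 0-1 knapsack instance.
Take slot 4, slot 8, slot 3, and slot 5: cost 6 + 2 + 2 + 4 = 14 ≤ 16, expected clicks 6 + 17 + 12 + 10 = 45.
No other feasible combination does better.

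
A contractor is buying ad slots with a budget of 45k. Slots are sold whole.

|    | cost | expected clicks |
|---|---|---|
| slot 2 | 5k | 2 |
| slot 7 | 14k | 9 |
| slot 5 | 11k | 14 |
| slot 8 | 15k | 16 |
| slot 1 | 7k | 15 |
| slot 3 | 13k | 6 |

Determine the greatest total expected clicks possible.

47

Allowing fractional choices, the relaxed optimum would be about 52.7, but ad slots are indivisible.
slot 5 + slot 8 + slot 1: cost 11 + 15 + 7 = 33 ≤ 45, expected clicks 14 + 16 + 15 = 45.
slot 2 + slot 5 + slot 8 + slot 1: cost 5 + 11 + 15 + 7 = 38 ≤ 45, expected clicks 2 + 14 + 16 + 15 = 47.
slot 7 + slot 5 + slot 1 + slot 3: cost 14 + 11 + 7 + 13 = 45 ≤ 45, expected clicks 9 + 14 + 15 + 6 = 44.
Best is slot 2, slot 5, slot 8, and slot 1 with total expected clicks 47.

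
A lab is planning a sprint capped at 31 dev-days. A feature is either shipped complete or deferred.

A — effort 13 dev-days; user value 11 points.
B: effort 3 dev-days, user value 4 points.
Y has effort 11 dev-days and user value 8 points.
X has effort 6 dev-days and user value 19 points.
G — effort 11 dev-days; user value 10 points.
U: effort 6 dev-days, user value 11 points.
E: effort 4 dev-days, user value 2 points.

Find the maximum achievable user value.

Take B, X, G, U, and E: effort 3 + 6 + 11 + 6 + 4 = 30 ≤ 31, user value 4 + 19 + 10 + 11 + 2 = 46.
No other feasible combination does better.

46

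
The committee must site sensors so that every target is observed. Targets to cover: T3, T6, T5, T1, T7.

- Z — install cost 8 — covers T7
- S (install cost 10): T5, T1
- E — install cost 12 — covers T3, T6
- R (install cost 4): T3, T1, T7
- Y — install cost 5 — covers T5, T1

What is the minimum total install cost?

21

Choose E, R, and Y: together they cover T3, T6, T5, T1, T7 — every target.
Total install cost: 12 + 4 + 5 = 21.
No cover costs less than 21.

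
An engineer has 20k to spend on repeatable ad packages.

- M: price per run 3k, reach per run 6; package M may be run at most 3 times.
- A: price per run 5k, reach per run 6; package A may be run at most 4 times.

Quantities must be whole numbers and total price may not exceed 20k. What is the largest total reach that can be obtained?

This is a bounded integer knapsack.
Take 3×M and 2×A: price 19 ≤ 20, reach 3·6 + 2·6 = 30.
M has the best ratio (6/3) and is taken to its limit of 3; remaining capacity is filled optimally with the others.

30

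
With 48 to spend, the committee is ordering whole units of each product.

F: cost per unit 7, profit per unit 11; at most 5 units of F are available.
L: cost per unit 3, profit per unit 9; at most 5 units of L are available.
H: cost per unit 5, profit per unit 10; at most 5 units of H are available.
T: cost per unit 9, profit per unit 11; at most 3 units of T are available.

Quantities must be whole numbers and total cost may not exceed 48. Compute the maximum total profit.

106

L has the best ratio (9/3); taking only L gives at most 5×9 = 45 (stopped by the supply cap of 5).
Mixing does better — 1×F, 5×L, and 5×H: cost 47 ≤ 48, profit 1·11 + 5·9 + 5·10 = 106.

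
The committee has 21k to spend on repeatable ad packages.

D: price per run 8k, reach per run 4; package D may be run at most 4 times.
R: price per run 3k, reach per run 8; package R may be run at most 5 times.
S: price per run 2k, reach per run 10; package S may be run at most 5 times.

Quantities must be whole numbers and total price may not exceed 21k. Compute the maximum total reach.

74

Take 3×R and 5×S: price 19 ≤ 21, reach 3·8 + 5·10 = 74.
S has the best ratio (10/2) and is taken to its limit of 5; remaining capacity is filled optimally with the others.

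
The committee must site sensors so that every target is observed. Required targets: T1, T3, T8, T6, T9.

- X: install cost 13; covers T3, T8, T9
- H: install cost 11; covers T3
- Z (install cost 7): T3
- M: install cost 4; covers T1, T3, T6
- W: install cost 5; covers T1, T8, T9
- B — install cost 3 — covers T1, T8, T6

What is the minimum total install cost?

9

This is a weighted set-cover instance.
The greedy cost-per-new-target heuristic would pick B, M, and W for 12, but a cheaper cover exists.
Choose M and W: together they cover T1, T3, T8, T6, T9 — every target.
Total install cost: 4 + 5 = 9.
No cover costs less than 9.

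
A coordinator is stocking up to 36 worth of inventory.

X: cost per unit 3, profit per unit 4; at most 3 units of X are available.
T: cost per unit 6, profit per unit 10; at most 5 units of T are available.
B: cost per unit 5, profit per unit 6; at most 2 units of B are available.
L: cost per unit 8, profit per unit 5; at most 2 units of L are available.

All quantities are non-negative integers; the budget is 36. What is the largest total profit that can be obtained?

58

T has the best ratio (10/6); taking only T gives at most 5×10 = 50 (stopped by the supply cap of 5).
Mixing does better — 2×X and 5×T: cost 36 ≤ 36, profit 2·4 + 5·10 = 58.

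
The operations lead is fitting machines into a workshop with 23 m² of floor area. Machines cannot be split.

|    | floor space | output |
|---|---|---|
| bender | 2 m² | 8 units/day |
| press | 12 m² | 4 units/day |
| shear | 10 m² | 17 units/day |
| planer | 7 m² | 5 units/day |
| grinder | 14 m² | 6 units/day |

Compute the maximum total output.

30

Take bender, shear, and planer: floor space 2 + 10 + 7 = 19 ≤ 23, output 8 + 17 + 5 = 30.
No other feasible combination does better.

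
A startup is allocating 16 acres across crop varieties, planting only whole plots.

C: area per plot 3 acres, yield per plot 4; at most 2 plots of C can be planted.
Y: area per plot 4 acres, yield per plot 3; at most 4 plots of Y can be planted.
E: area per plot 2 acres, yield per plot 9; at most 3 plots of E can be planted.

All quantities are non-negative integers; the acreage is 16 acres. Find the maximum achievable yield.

This is a bounded integer knapsack.
2×C, 1×Y, and 3×E: area 16 ≤ 16, yield 2·4 + 1·3 + 3·9 = 38.
2×C and 3×E: area 12 ≤ 16, yield 2·4 + 3·9 = 35.
Best is 38.

38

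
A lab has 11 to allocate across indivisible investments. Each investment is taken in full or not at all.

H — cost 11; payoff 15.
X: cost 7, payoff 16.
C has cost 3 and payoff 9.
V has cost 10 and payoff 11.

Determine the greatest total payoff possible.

Take X and C: cost 7 + 3 = 10 ≤ 11, payoff 16 + 9 = 25.
No other feasible combination does better.

25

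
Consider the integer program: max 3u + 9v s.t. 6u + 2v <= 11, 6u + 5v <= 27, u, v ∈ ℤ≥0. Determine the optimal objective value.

45

Relaxing integrality, the LP optimum is 48.60 at (u,v) = (0, 5.4), which is not an integer point.
(u,v)=(0,5): 6·0+2·5=10≤11, 6·0+5·5=25≤27, objective 45.
(u,v)=(0,4): 6·0+2·4=8≤11, 6·0+5·4=20≤27, objective 36.
Maximum is 45 at (u,v)=(0,5).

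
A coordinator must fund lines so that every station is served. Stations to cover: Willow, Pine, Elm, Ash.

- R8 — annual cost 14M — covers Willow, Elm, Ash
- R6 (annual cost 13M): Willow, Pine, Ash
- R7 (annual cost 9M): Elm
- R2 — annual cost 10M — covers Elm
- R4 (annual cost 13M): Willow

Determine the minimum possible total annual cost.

Choose R6 and R7: together they cover Willow, Pine, Elm, Ash — every station.
Total annual cost: 13 + 9 = 22.
No cover costs less than 22.

22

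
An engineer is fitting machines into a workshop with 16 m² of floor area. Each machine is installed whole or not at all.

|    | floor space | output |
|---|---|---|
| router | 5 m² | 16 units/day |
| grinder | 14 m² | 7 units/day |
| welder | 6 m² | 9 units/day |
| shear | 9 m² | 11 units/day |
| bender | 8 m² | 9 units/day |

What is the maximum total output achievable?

27

Take router and shear: floor space 5 + 9 = 14 ≤ 16, output 16 + 11 = 27.
No other feasible combination does better.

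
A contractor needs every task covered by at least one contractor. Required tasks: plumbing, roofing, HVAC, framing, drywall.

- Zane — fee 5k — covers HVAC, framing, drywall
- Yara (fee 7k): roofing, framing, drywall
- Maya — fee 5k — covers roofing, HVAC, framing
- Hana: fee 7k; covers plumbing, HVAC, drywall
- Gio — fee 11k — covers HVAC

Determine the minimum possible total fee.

12

The greedy cost-per-new-task heuristic would pick Zane, Maya, and Hana for 17, but a cheaper cover exists.
Choose Maya and Hana: together they cover plumbing, roofing, HVAC, framing, drywall — every task.
Total fee: 5 + 7 = 12.
No cover costs less than 12.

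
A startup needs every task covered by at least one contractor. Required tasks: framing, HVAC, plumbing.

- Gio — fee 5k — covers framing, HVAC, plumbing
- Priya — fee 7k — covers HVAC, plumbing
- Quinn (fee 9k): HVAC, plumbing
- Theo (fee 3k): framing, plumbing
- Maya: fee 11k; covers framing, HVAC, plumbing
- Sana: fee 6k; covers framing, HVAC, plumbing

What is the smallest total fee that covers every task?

This is an integer covering problem.
The greedy cost-per-new-task heuristic would pick Theo and Gio for 8, but a cheaper cover exists.
Gio alone covers framing, HVAC, plumbing — every task.
Total fee: 5.
No cover costs less than 5.

5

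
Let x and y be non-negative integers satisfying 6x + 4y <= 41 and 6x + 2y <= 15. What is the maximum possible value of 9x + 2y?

20

The continuous relaxation peaks at (2.5, 0) with value 22.50; rounding to a feasible lattice point costs some objective.
(x,y)=(2,1): 6·2+4·1=16≤41, 6·2+2·1=14≤15, objective 20.
(x,y)=(2,0): 6·2+4·0=12≤41, 6·2+2·0=12≤15, objective 18.
(x,y)=(1,2): 6·1+4·2=14≤41, 6·1+2·2=10≤15, objective 13.
(x,y)=(1,1): 6·1+4·1=10≤41, 6·1+2·1=8≤15, objective 11.
Maximum is 20 at (x,y)=(2,1).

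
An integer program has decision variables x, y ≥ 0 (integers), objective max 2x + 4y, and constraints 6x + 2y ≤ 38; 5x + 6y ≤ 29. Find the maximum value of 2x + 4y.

18

(x,y)=(1,4) is feasible, giving 18.
(x,y)=(0,4) is feasible, giving 16.
(x,y)=(2,3) is feasible, giving 16.
The best lattice point is (1,4), giving 18.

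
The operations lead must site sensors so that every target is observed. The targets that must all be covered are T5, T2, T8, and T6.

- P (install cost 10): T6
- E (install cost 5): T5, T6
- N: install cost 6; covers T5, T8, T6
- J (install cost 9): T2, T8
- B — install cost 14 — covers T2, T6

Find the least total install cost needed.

14

The greedy cost-per-new-target heuristic would pick N and J for 15, but a cheaper cover exists.
Choose E and J: together they cover T5, T2, T8, T6 — every target.
Total install cost: 5 + 9 = 14.
No cover costs less than 14.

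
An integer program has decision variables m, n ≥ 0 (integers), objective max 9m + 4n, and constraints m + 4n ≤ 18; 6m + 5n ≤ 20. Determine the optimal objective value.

(m,n)=(3,0): 1·3+4·0=3≤18, 6·3+5·0=18≤20, objective 27.
(m,n)=(2,1): 1·2+4·1=6≤18, 6·2+5·1=17≤20, objective 22.
(m,n)=(2,0): 1·2+4·0=2≤18, 6·2+5·0=12≤20, objective 18.
No feasible integer point exceeds 27.

27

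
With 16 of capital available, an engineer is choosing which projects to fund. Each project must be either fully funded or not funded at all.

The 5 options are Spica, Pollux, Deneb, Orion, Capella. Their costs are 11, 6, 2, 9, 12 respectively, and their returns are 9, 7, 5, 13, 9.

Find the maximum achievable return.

This is a 0-1 knapsack instance.
Take Pollux and Orion: cost 6 + 9 = 15 ≤ 16, return 7 + 13 = 20.
No other feasible combination does better.

20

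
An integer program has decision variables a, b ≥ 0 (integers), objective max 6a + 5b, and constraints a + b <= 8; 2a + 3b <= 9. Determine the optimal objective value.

(a,b)=(4,0): 1·4+1·0=4≤8, 2·4+3·0=8≤9, objective 24.
(a,b)=(3,1): 1·3+1·1=4≤8, 2·3+3·1=9≤9, objective 23.
(a,b)=(3,0): 1·3+1·0=3≤8, 2·3+3·0=6≤9, objective 18.
The best lattice point is (4,0), giving 24.

24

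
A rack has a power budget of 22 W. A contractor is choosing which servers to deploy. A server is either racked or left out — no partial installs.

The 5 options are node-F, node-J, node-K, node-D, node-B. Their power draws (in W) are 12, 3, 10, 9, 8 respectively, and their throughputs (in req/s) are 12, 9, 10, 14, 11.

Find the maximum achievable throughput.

34

This is a 0-1 knapsack instance.
Allowing fractional choices, the relaxed optimum would be about 36.0, but servers are indivisible.
node-J + node-K + node-D: power draw 3 + 10 + 9 = 22 ≤ 22, throughput 9 + 10 + 14 = 33.
node-J + node-D + node-B: power draw 3 + 9 + 8 = 20 ≤ 22, throughput 9 + 14 + 11 = 34.
node-J + node-K + node-B: power draw 3 + 10 + 8 = 21 ≤ 22, throughput 9 + 10 + 11 = 30.
Best is node-J, node-D, and node-B with total throughput 34.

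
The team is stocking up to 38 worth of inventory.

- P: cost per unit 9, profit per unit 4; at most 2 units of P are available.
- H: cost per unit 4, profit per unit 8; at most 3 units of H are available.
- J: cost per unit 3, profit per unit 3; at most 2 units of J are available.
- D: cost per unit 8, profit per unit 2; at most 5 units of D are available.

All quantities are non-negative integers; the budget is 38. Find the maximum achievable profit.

38

1×P, 3×H, 2×J, and 1×D: cost 35 ≤ 38, profit 1·4 + 3·8 + 2·3 + 1·2 = 36.
2×P, 3×H, and 2×J: cost 36 ≤ 38, profit 2·4 + 3·8 + 2·3 = 38.
Best is 38.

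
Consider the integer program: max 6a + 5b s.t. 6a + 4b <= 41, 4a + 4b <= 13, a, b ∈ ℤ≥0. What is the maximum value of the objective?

18

Relaxing integrality, the LP optimum is 19.50 at (a,b) = (3.25, 0), which is not an integer point.
(a,b)=(3,0) is feasible, giving 18.
(a,b)=(2,1) is feasible, giving 17.
No feasible integer point exceeds 18.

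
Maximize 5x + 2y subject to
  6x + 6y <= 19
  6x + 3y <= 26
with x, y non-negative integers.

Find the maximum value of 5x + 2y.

Relaxing integrality, the LP optimum is 15.83 at (x,y) = (3.17, 0), which is not an integer point.
(x,y)=(3,0): 6·3+6·0=18≤19, 6·3+3·0=18≤26, objective 15.
(x,y)=(2,1): 6·2+6·1=18≤19, 6·2+3·1=15≤26, objective 12.
(x,y)=(2,0): 6·2+6·0=12≤19, 6·2+3·0=12≤26, objective 10.
The best lattice point is (3,0), giving 15.

15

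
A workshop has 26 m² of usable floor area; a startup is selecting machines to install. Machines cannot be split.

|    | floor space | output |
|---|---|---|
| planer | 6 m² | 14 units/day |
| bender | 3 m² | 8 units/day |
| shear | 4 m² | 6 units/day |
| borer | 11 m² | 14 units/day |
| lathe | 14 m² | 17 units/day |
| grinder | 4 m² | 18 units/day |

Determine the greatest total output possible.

54

This is an integer program with binary decision variables.
planer + lathe + grinder: floor space 6 + 14 + 4 = 24 ≤ 26, output 14 + 17 + 18 = 49.
planer + shear + borer + grinder: floor space 6 + 4 + 11 + 4 = 25 ≤ 26, output 14 + 6 + 14 + 18 = 52.
planer + bender + borer + grinder: floor space 6 + 3 + 11 + 4 = 24 ≤ 26, output 14 + 8 + 14 + 18 = 54.
Best is planer, bender, borer, and grinder with total output 54.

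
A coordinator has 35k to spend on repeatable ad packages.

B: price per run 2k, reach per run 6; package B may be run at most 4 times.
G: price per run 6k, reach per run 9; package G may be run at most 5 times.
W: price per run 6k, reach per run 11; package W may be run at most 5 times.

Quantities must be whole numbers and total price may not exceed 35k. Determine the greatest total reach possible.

68

B has the best ratio (6/2); taking only B gives at most 4×6 = 24 (stopped by the supply cap of 4).
Mixing does better — 4×B and 4×W: price 32 ≤ 35, reach 4·6 + 4·11 = 68.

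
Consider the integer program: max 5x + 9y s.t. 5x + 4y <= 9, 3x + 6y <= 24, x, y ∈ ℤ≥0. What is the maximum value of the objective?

18

(x,y)=(0,2) is feasible, giving 18.
(x,y)=(1,1) is feasible, giving 14.
(x,y)=(0,1) is feasible, giving 9.
The best lattice point is (0,2), giving 18.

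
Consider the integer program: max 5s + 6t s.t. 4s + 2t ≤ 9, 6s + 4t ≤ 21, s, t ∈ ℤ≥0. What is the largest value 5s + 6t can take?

Relaxing integrality, the LP optimum is 27.00 at (s,t) = (0, 4.5), which is not an integer point.
(s,t)=(0,4): 4·0+2·4=8≤9, 6·0+4·4=16≤21, objective 24.
(s,t)=(0,3): 4·0+2·3=6≤9, 6·0+4·3=12≤21, objective 18.
No feasible integer point exceeds 24.

24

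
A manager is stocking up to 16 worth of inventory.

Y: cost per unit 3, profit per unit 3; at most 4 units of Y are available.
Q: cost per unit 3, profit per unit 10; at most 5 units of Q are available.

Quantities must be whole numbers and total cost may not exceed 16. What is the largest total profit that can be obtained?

Q has the best ratio (10/3); taking only Q gives at most 5×10 = 50 (stopped by the cost limit).
Optimal: 5×Q: cost 15 ≤ 16, profit 5·10 = 50.

50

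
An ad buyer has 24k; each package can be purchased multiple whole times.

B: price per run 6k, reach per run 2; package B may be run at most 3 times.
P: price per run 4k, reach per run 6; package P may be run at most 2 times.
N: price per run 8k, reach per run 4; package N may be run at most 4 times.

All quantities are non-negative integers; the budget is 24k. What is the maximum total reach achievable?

20

P has the best ratio (6/4); taking only P gives at most 2×6 = 12 (stopped by the supply cap of 2).
Mixing does better — 2×P and 2×N: price 24 ≤ 24, reach 2·6 + 2·4 = 20.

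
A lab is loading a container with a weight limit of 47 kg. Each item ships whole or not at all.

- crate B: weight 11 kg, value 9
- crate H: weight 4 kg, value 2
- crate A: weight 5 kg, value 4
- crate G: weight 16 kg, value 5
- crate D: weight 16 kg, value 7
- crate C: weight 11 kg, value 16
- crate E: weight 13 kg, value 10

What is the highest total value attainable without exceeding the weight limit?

Treat it as a binary knapsack problem.
Allowing fractional choices, the relaxed optimum would be about 42.3, but items are indivisible.
crate B + crate A + crate C + crate E: weight 11 + 5 + 11 + 13 = 40 ≤ 47, value 9 + 4 + 16 + 10 = 39.
crate B + crate H + crate A + crate D + crate C: weight 11 + 4 + 5 + 16 + 11 = 47 ≤ 47, value 9 + 2 + 4 + 7 + 16 = 38.
crate B + crate H + crate A + crate C + crate E: weight 11 + 4 + 5 + 11 + 13 = 44 ≤ 47, value 9 + 2 + 4 + 16 + 10 = 41.
Best is crate B, crate H, crate A, crate C, and crate E with total value 41.

41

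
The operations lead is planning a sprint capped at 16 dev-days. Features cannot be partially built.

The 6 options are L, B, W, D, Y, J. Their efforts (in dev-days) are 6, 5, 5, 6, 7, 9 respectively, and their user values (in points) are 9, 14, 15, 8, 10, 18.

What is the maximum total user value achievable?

38

Allowing fractional choices, the relaxed optimum would be about 41.0, but features are indivisible.
L + B + W: effort 6 + 5 + 5 = 16 ≤ 16, user value 9 + 14 + 15 = 38.
B + W + D: effort 5 + 5 + 6 = 16 ≤ 16, user value 14 + 15 + 8 = 37.
Best is L, B, and W with total user value 38.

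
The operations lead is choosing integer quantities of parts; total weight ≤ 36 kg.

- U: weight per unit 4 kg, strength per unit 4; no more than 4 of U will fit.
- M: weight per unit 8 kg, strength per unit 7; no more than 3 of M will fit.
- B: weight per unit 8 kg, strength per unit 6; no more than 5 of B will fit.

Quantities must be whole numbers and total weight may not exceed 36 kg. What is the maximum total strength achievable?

33

3×U and 3×M: weight 36 ≤ 36, strength 3·4 + 3·7 = 33.
3×U, 2×M, and 1×B: weight 36 ≤ 36, strength 3·4 + 2·7 + 1·6 = 32.
Best is 33.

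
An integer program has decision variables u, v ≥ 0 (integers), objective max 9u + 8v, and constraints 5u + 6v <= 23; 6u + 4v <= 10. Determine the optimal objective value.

(u,v)=(1,1) is feasible, giving 17.
(u,v)=(0,2) is feasible, giving 16.
(u,v)=(1,0) is feasible, giving 9.
(u,v)=(0,1) is feasible, giving 8.
No feasible integer point exceeds 17.

17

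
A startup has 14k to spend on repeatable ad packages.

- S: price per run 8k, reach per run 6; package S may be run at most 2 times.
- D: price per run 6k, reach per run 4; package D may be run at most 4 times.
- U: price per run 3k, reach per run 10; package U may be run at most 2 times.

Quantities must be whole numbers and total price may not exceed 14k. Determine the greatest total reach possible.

26

This is a bounded integer knapsack.
Take 1×S and 2×U: price 14 ≤ 14, reach 1·6 + 2·10 = 26.
U has the best ratio (10/3) and is taken to its limit of 2; remaining capacity is filled optimally with the others.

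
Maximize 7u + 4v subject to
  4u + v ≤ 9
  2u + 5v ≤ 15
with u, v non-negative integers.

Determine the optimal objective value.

18

(u,v)=(2,1): 4·2+1·1=9≤9, 2·2+5·1=9≤15, objective 18.
(u,v)=(1,2): 4·1+1·2=6≤9, 2·1+5·2=12≤15, objective 15.
(u,v)=(2,0): 4·2+1·0=8≤9, 2·2+5·0=4≤15, objective 14.
(u,v)=(0,3): 4·0+1·3=3≤9, 2·0+5·3=15≤15, objective 12.
No feasible integer point exceeds 18.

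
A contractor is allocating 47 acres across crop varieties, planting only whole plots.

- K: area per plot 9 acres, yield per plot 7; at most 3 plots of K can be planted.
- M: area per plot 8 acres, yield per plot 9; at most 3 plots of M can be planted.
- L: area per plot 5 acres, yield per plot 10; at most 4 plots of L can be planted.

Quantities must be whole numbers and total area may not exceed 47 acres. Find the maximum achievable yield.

67

L has the best ratio (10/5); taking only L gives at most 4×10 = 40 (stopped by the supply cap of 4).
Mixing does better — 3×M and 4×L: area 44 ≤ 47, yield 3·9 + 4·10 = 67.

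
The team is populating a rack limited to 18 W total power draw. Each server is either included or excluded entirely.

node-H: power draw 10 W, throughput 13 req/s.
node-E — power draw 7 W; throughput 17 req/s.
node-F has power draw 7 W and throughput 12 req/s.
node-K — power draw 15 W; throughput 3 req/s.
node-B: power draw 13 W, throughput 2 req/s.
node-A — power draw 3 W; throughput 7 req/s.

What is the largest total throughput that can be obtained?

This is an integer program with binary decision variables.
node-E + node-F + node-A: power draw 7 + 7 + 3 = 17 ≤ 18, throughput 17 + 12 + 7 = 36.
node-H + node-E: power draw 10 + 7 = 17 ≤ 18, throughput 13 + 17 = 30.
Best is node-E, node-F, and node-A with total throughput 36.

36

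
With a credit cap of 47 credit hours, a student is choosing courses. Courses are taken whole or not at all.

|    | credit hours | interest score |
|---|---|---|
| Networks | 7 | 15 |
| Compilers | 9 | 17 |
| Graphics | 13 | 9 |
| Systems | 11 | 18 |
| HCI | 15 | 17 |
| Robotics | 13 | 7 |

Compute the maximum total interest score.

Take Networks, Compilers, Systems, and HCI: credit hours 7 + 9 + 11 + 15 = 42 ≤ 47, interest score 15 + 17 + 18 + 17 = 67.
No other feasible combination does better.

67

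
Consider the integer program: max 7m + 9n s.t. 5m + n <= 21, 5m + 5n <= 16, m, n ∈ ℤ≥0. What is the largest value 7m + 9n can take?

27

Relaxing integrality, the LP optimum is 28.80 at (m,n) = (0, 3.2), which is not an integer point.
(m,n)=(0,3): 5·0+1·3=3≤21, 5·0+5·3=15≤16, objective 27.
(m,n)=(1,2): 5·1+1·2=7≤21, 5·1+5·2=15≤16, objective 25.
(m,n)=(0,2): 5·0+1·2=2≤21, 5·0+5·2=10≤16, objective 18.
No feasible integer point exceeds 27.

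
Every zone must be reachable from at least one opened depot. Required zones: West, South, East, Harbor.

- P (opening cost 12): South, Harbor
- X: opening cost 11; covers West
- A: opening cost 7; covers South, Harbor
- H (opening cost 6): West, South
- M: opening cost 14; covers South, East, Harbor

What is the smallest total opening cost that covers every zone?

This is a weighted set-cover instance.
The greedy cost-per-new-zone heuristic would pick H, A, and M for 27, but a cheaper cover exists.
Choose H and M: together they cover West, South, East, Harbor — every zone.
Total opening cost: 6 + 14 = 20.
No cover costs less than 20.

20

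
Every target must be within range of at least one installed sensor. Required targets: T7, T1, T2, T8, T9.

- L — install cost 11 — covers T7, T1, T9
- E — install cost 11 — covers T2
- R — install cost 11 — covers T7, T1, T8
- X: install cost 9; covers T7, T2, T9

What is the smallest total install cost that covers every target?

This is a weighted set-cover instance.
Choose R and X: together they cover T7, T1, T2, T8, T9 — every target.
Total install cost: 11 + 9 = 20.
No cover costs less than 20.

20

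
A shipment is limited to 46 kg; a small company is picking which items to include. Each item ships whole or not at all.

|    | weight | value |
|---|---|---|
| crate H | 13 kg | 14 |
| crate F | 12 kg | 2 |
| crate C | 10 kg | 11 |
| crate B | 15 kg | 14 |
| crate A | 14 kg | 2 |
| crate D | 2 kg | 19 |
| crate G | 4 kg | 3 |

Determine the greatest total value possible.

Take crate H, crate C, crate B, crate D, and crate G: weight 13 + 10 + 15 + 2 + 4 = 44 ≤ 46, value 14 + 11 + 14 + 19 + 3 = 61.
No other feasible combination does better.

61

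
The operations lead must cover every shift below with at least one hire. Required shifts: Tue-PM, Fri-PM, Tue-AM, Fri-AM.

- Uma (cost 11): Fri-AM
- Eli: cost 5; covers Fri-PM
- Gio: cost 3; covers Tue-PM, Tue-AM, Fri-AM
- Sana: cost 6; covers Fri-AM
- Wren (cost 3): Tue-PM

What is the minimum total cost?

8

Choose Eli and Gio: together they cover Tue-PM, Fri-PM, Tue-AM, Fri-AM — every shift.
Total cost: 5 + 3 = 8.
No cover costs less than 8.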